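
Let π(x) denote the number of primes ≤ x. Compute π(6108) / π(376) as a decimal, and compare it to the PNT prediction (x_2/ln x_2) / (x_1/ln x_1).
π(6108)/π(376) = 796/74 ≈ 10.7568;  PNT prediction ≈ 11.0497.

π(376) = 74 and π(6108) = 796, so π(6108)/π(376) ≈ 10.7568. The PNT-predicted ratio is (6108/ln(6108)) / (376/ln(376)) ≈ 11.0497. The two agree to within a few percent, as expected.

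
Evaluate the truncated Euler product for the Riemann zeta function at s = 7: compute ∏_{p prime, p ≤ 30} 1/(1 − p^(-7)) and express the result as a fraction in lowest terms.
∏ = 20189988207350348919037978304364860886791127062160383015625/20022812195570168466484427140768180765465562977446282025216

The primes p ≤ 30 are [2, 3, 5, 7, 11, 13, 17, 19, 23, 29]. For each prime, (1 − 1/p^7)^(-1) = p^7 / (p^7 − 1). The product is (1 − 1/2^7)^(-1), (1 − 1/3^7)^(-1), (1 − 1/5^7)^(-1), (1 − 1/7^7)^(-1), (1 − 1/11^7)^(-1), (1 − 1/13^7)^(-1), (1 − 1/17^7)^(-1), (1 − 1/19^7)^(-1), (1 − 1/23^7)^(-1), (1 − 1/29^7)^(-1) = ∏ p^7 / (p^7 − 1) = 20189988207350348919037978304364860886791127062160383015625/20022812195570168466484427140768180765465562977446282025216.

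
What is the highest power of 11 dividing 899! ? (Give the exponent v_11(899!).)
v_11(899!) = 88

Legendre's formula: v_p(n!) = Σ_{k ≥ 1} ⌊n / p^k⌋. For p = 11, n = 899, the terms are:
  ⌊899/11^1⌋ = ⌊899/11⌋ = 81
  ⌊899/11^2⌋ = ⌊899/121⌋ = 7
(the next term ⌊899/11^3⌋ = 0, terminating the sum). Summing: v_11(899!) = 81 + 7 = 88.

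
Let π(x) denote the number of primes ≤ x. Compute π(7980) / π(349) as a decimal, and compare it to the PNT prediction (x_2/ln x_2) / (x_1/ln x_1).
π(7980)/π(349) = 1006/70 ≈ 14.3714;  PNT prediction ≈ 14.9007.

π(349) = 70 and π(7980) = 1006, so π(7980)/π(349) ≈ 14.3714. The PNT-predicted ratio is (7980/ln(7980)) / (349/ln(349)) ≈ 14.9007. The two agree to within a few percent, as expected.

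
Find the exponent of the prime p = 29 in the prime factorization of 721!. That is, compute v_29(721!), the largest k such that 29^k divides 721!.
v_29(721!) = 24

Legendre's formula: v_p(n!) = Σ_{k ≥ 1} ⌊n / p^k⌋. For p = 29, n = 721, the terms are:
  ⌊721/29^1⌋ = ⌊721/29⌋ = 24
(the next term ⌊721/29^2⌋ = 0, terminating the sum). Summing: v_29(721!) = 24 = 24.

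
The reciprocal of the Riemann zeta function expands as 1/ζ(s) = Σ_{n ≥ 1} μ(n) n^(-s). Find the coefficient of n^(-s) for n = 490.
μ(490) = 0

Factor n = 490 = 2 · 5 · 7^2. μ(n) = 0 if any exponent ≥ 2 (not squarefree); otherwise μ(n) = (−1)^{ω(n)} where ω(n) is the number of distinct prime factors. Applying: μ(490) = 0.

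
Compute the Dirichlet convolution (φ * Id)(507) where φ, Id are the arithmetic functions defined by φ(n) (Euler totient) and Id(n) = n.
(φ * Id)(507) = 2405

Divisors of 507: [1, 3, 13, 39, 169, 507]. For each d | 507:
  d = 1: φ(1) · Id(507/1) = 1 · 507 = 507
  d = 3: φ(3) · Id(507/3) = 2 · 169 = 338
  d = 13: φ(13) · Id(507/13) = 12 · 39 = 468
  d = 39: φ(39) · Id(507/39) = 24 · 13 = 312
  d = 169: φ(169) · Id(507/169) = 156 · 3 = 468
  d = 507: φ(507) · Id(507/507) = 312 · 1 = 312
Summing: (φ * Id)(507) = 507 + 338 + 468 + 312 + 468 + 312 = 2405.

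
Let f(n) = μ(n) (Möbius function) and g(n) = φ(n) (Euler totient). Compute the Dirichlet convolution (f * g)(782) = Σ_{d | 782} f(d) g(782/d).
(μ * φ)(782) = 0

Divisors of 782: [1, 2, 17, 23, 34, 46, 391, 782]. For each d | 782:
  d = 1: μ(1) · φ(782/1) = 1 · 352 = 352
  d = 2: μ(2) · φ(782/2) = -1 · 352 = -352
  d = 17: μ(17) · φ(782/17) = -1 · 22 = -22
  d = 23: μ(23) · φ(782/23) = -1 · 16 = -16
  d = 34: μ(34) · φ(782/34) = 1 · 22 = 22
  d = 46: μ(46) · φ(782/46) = 1 · 16 = 16
  d = 391: μ(391) · φ(782/391) = 1 · 1 = 1
  d = 782: μ(782) · φ(782/782) = -1 · 1 = -1
Summing: (μ * φ)(782) = 352 + -352 + -22 + -16 + 22 + 16 + 1 + -1 = 0.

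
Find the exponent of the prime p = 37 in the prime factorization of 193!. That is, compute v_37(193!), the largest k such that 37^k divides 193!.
v_37(193!) = 5

Legendre's formula: v_p(n!) = Σ_{k ≥ 1} ⌊n / p^k⌋. For p = 37, n = 193, the terms are:
  ⌊193/37^1⌋ = ⌊193/37⌋ = 5
(the next term ⌊193/37^2⌋ = 0, terminating the sum). Summing: v_37(193!) = 5 = 5.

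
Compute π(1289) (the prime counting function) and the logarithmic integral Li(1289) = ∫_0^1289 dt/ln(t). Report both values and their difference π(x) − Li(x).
π(1289) = 209;  Li(1289) ≈ 218.66;  π(x) − Li(x) ≈ -9.66.

Direct count of primes ≤ 1289 gives π(1289) = 209. Numerical evaluation of the logarithmic integral gives Li(1289) ≈ 218.66. The difference π(x) − Li(x) ≈ -9.66 is typically negative for small/moderate x (Li(x) overestimates), though Littlewood's theorem shows this sign changes infinitely often.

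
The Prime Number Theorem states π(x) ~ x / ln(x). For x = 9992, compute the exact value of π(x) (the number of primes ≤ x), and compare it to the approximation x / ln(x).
π(9992) = 1229;  x/ln(x) ≈ 1084.96;  relative error ≈ 11.72%.

Directly count primes up to 9992: π(9992) = 1229. The PNT approximation gives 9992/ln(9992) ≈ 9992/9.20954 ≈ 1084.96. Relative error (π(x) − x/ln(x)) / π(x) ≈ 11.72%; the approximation is known to undercount slightly (Li(x) is a better estimate).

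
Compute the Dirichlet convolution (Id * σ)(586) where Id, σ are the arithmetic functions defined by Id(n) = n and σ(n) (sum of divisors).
(Id * σ)(586) = 2935

Divisors of 586: [1, 2, 293, 586]. For each d | 586:
  d = 1: Id(1) · σ(586/1) = 1 · 882 = 882
  d = 2: Id(2) · σ(586/2) = 2 · 294 = 588
  d = 293: Id(293) · σ(586/293) = 293 · 3 = 879
  d = 586: Id(586) · σ(586/586) = 586 · 1 = 586
Summing: (Id * σ)(586) = 882 + 588 + 879 + 586 = 2935.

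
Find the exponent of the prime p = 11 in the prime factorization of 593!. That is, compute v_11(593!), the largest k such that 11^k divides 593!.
v_11(593!) = 57

Legendre's formula: v_p(n!) = Σ_{k ≥ 1} ⌊n / p^k⌋. For p = 11, n = 593, the terms are:
  ⌊593/11^1⌋ = ⌊593/11⌋ = 53
  ⌊593/11^2⌋ = ⌊593/121⌋ = 4
(the next term ⌊593/11^3⌋ = 0, terminating the sum). Summing: v_11(593!) = 53 + 4 = 57.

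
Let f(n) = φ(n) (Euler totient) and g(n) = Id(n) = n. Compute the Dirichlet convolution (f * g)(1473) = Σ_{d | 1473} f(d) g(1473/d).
(φ * Id)(1473) = 4905

Divisors of 1473: [1, 3, 491, 1473]. For each d | 1473:
  d = 1: φ(1) · Id(1473/1) = 1 · 1473 = 1473
  d = 3: φ(3) · Id(1473/3) = 2 · 491 = 982
  d = 491: φ(491) · Id(1473/491) = 490 · 3 = 1470
  d = 1473: φ(1473) · Id(1473/1473) = 980 · 1 = 980
Summing: (φ * Id)(1473) = 1473 + 982 + 1470 + 980 = 4905.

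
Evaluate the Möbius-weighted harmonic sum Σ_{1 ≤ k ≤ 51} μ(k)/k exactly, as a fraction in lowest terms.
Σ μ(k)/k = -184943596214571/204963260862830470

Values of μ(k) for 1 ≤ k ≤ 51: μ(1) = 1, μ(2) = -1, μ(3) = -1, μ(5) = -1, μ(6) = 1, μ(7) = -1, μ(10) = 1, μ(11) = -1, μ(13) = -1, μ(14) = 1, μ(15) = 1, μ(17) = -1, μ(19) = -1, μ(21) = 1, μ(22) = 1, μ(23) = -1, μ(26) = 1, μ(29) = -1, μ(30) = -1, μ(31) = -1, μ(33) = 1, μ(34) = 1, μ(35) = 1, μ(37) = -1, μ(38) = 1, μ(39) = 1, μ(41) = -1, μ(42) = -1, μ(43) = -1, μ(46) = 1, μ(47) = -1, μ(51) = 1, with μ = 0 on non-squarefree integers. Summing μ(k)/k for k where μ(k) ≠ 0 gives -184943596214571/204963260862830470 ≈ -0.0009. (PNT ⟺ this sum → 0 as n → ∞.)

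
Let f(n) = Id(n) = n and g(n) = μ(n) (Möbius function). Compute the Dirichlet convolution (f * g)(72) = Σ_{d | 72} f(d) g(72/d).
(Id * μ)(72) = 24

Divisors of 72: [1, 2, 3, 4, 6, 8, 9, 12, 18, 24, 36, 72]. For each d | 72:
  d = 1: Id(1) · μ(72/1) = 1 · 0 = 0
  d = 2: Id(2) · μ(72/2) = 2 · 0 = 0
  d = 3: Id(3) · μ(72/3) = 3 · 0 = 0
  d = 4: Id(4) · μ(72/4) = 4 · 0 = 0
  d = 6: Id(6) · μ(72/6) = 6 · 0 = 0
  d = 8: Id(8) · μ(72/8) = 8 · 0 = 0
  d = 9: Id(9) · μ(72/9) = 9 · 0 = 0
  d = 12: Id(12) · μ(72/12) = 12 · 1 = 12
  d = 18: Id(18) · μ(72/18) = 18 · 0 = 0
  d = 24: Id(24) · μ(72/24) = 24 · -1 = -24
  d = 36: Id(36) · μ(72/36) = 36 · -1 = -36
  d = 72: Id(72) · μ(72/72) = 72 · 1 = 72
Summing: (Id * μ)(72) = 0 + 0 + 0 + 0 + 0 + 0 + 0 + 12 + 0 + -24 + -36 + 72 = 24.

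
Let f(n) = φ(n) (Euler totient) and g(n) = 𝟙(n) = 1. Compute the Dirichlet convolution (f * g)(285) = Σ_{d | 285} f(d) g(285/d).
(φ * 𝟙)(285) = 285

Divisors of 285: [1, 3, 5, 15, 19, 57, 95, 285]. For each d | 285:
  d = 1: φ(1) · 𝟙(285/1) = 1 · 1 = 1
  d = 3: φ(3) · 𝟙(285/3) = 2 · 1 = 2
  d = 5: φ(5) · 𝟙(285/5) = 4 · 1 = 4
  d = 15: φ(15) · 𝟙(285/15) = 8 · 1 = 8
  d = 19: φ(19) · 𝟙(285/19) = 18 · 1 = 18
  d = 57: φ(57) · 𝟙(285/57) = 36 · 1 = 36
  d = 95: φ(95) · 𝟙(285/95) = 72 · 1 = 72
  d = 285: φ(285) · 𝟙(285/285) = 144 · 1 = 144
Summing: (φ * 𝟙)(285) = 1 + 2 + 4 + 8 + 18 + 36 + 72 + 144 = 285.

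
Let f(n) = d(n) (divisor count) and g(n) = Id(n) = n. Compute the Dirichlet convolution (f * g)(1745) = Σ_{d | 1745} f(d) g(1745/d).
(d * Id)(1745) = 2457

Divisors of 1745: [1, 5, 349, 1745]. For each d | 1745:
  d = 1: d(1) · Id(1745/1) = 1 · 1745 = 1745
  d = 5: d(5) · Id(1745/5) = 2 · 349 = 698
  d = 349: d(349) · Id(1745/349) = 2 · 5 = 10
  d = 1745: d(1745) · Id(1745/1745) = 4 · 1 = 4
Summing: (d * Id)(1745) = 1745 + 698 + 10 + 4 = 2457.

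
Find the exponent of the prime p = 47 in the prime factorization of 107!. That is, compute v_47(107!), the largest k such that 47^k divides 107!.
v_47(107!) = 2

Legendre's formula: v_p(n!) = Σ_{k ≥ 1} ⌊n / p^k⌋. For p = 47, n = 107, the terms are:
  ⌊107/47^1⌋ = ⌊107/47⌋ = 2
(the next term ⌊107/47^2⌋ = 0, terminating the sum). Summing: v_47(107!) = 2 = 2.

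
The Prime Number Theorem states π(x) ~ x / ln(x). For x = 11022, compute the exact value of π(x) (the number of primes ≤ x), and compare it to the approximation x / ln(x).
π(11022) = 1336;  x/ln(x) ≈ 1184.19;  relative error ≈ 11.36%.

Directly count primes up to 11022: π(11022) = 1336. The PNT approximation gives 11022/ln(11022) ≈ 11022/9.30765 ≈ 1184.19. Relative error (π(x) − x/ln(x)) / π(x) ≈ 11.36%; the approximation is known to undercount slightly (Li(x) is a better estimate).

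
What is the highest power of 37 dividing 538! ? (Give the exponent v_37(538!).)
v_37(538!) = 14

Legendre's formula: v_p(n!) = Σ_{k ≥ 1} ⌊n / p^k⌋. For p = 37, n = 538, the terms are:
  ⌊538/37^1⌋ = ⌊538/37⌋ = 14
(the next term ⌊538/37^2⌋ = 0, terminating the sum). Summing: v_37(538!) = 14 = 14.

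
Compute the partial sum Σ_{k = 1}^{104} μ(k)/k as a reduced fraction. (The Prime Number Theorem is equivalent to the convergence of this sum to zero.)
Σ μ(k)/k = 41203144520038891926409588275527024249/23984823528925228172706521638692258396210

Values of μ(k) for 1 ≤ k ≤ 104: μ(1) = 1, μ(2) = -1, μ(3) = -1, μ(5) = -1, μ(6) = 1, μ(7) = -1, μ(10) = 1, μ(11) = -1, μ(13) = -1, μ(14) = 1, μ(15) = 1, μ(17) = -1, μ(19) = -1, μ(21) = 1, μ(22) = 1, μ(23) = -1, μ(26) = 1, μ(29) = -1, μ(30) = -1, μ(31) = -1, μ(33) = 1, μ(34) = 1, μ(35) = 1, μ(37) = -1, μ(38) = 1, μ(39) = 1, μ(41) = -1, μ(42) = -1, μ(43) = -1, μ(46) = 1, μ(47) = -1, μ(51) = 1, μ(53) = -1, μ(55) = 1, μ(57) = 1, μ(58) = 1, μ(59) = -1, μ(61) = -1, μ(62) = 1, μ(65) = 1, μ(66) = -1, μ(67) = -1, μ(69) = 1, μ(70) = -1, μ(71) = -1, μ(73) = -1, μ(74) = 1, μ(77) = 1, μ(78) = -1, μ(79) = -1, μ(82) = 1, μ(83) = -1, μ(85) = 1, μ(86) = 1, μ(87) = 1, μ(89) = -1, μ(91) = 1, μ(93) = 1, μ(94) = 1, μ(95) = 1, μ(97) = -1, μ(101) = -1, μ(102) = -1, μ(103) = -1, with μ = 0 on non-squarefree integers. Summing μ(k)/k for k where μ(k) ≠ 0 gives 41203144520038891926409588275527024249/23984823528925228172706521638692258396210 ≈ 0.0017. (PNT ⟺ this sum → 0 as n → ∞.)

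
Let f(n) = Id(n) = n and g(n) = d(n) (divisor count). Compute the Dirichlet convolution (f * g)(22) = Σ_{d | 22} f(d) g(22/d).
(Id * d)(22) = 52

Divisors of 22: [1, 2, 11, 22]. For each d | 22:
  d = 1: Id(1) · d(22/1) = 1 · 4 = 4
  d = 2: Id(2) · d(22/2) = 2 · 2 = 4
  d = 11: Id(11) · d(22/11) = 11 · 2 = 22
  d = 22: Id(22) · d(22/22) = 22 · 1 = 22
Summing: (Id * d)(22) = 4 + 4 + 22 + 22 = 52.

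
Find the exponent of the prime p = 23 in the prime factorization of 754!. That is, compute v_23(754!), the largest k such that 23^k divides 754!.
v_23(754!) = 33

Legendre's formula: v_p(n!) = Σ_{k ≥ 1} ⌊n / p^k⌋. For p = 23, n = 754, the terms are:
  ⌊754/23^1⌋ = ⌊754/23⌋ = 32
  ⌊754/23^2⌋ = ⌊754/529⌋ = 1
(the next term ⌊754/23^3⌋ = 0, terminating the sum). Summing: v_23(754!) = 32 + 1 = 33.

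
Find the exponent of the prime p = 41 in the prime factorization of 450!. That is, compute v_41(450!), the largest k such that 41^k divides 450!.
v_41(450!) = 10

Legendre's formula: v_p(n!) = Σ_{k ≥ 1} ⌊n / p^k⌋. For p = 41, n = 450, the terms are:
  ⌊450/41^1⌋ = ⌊450/41⌋ = 10
(the next term ⌊450/41^2⌋ = 0, terminating the sum). Summing: v_41(450!) = 10 = 10.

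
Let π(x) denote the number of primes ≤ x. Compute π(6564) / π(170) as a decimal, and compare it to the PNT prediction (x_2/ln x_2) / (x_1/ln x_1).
π(6564)/π(170) = 848/39 ≈ 21.7436;  PNT prediction ≈ 22.5616.

π(170) = 39 and π(6564) = 848, so π(6564)/π(170) ≈ 21.7436. The PNT-predicted ratio is (6564/ln(6564)) / (170/ln(170)) ≈ 22.5616. The two agree to within a few percent, as expected.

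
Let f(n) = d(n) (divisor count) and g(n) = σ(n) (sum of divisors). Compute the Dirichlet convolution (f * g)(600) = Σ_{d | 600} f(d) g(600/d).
(d * σ)(600) = 11592

Divisors of 600: [1, 2, 3, 4, 5, 6, 8, 10, 12, 15, 20, 24, 25, 30, 40, 50, 60, 75, 100, 120, 150, 200, 300, 600]. For each d | 600:
  d = 1: d(1) · σ(600/1) = 1 · 1860 = 1860
  d = 2: d(2) · σ(600/2) = 2 · 868 = 1736
  d = 3: d(3) · σ(600/3) = 2 · 465 = 930
  d = 4: d(4) · σ(600/4) = 3 · 372 = 1116
  d = 5: d(5) · σ(600/5) = 2 · 360 = 720
  d = 6: d(6) · σ(600/6) = 4 · 217 = 868
  d = 8: d(8) · σ(600/8) = 4 · 124 = 496
  d = 10: d(10) · σ(600/10) = 4 · 168 = 672
  d = 12: d(12) · σ(600/12) = 6 · 93 = 558
  d = 15: d(15) · σ(600/15) = 4 · 90 = 360
  d = 20: d(20) · σ(600/20) = 6 · 72 = 432
  d = 24: d(24) · σ(600/24) = 8 · 31 = 248
  d = 25: d(25) · σ(600/25) = 3 · 60 = 180
  d = 30: d(30) · σ(600/30) = 8 · 42 = 336
  d = 40: d(40) · σ(600/40) = 8 · 24 = 192
  d = 50: d(50) · σ(600/50) = 6 · 28 = 168
  d = 60: d(60) · σ(600/60) = 12 · 18 = 216
  d = 75: d(75) · σ(600/75) = 6 · 15 = 90
  d = 100: d(100) · σ(600/100) = 9 · 12 = 108
  d = 120: d(120) · σ(600/120) = 16 · 6 = 96
  d = 150: d(150) · σ(600/150) = 12 · 7 = 84
  d = 200: d(200) · σ(600/200) = 12 · 4 = 48
  d = 300: d(300) · σ(600/300) = 18 · 3 = 54
  d = 600: d(600) · σ(600/600) = 24 · 1 = 24
Summing: (d * σ)(600) = 1860 + 1736 + 930 + 1116 + 720 + 868 + 496 + 672 + 558 + 360 + 432 + 248 + 180 + 336 + 192 + 168 + 216 + 90 + 108 + 96 + 84 + 48 + 54 + 24 = 11592.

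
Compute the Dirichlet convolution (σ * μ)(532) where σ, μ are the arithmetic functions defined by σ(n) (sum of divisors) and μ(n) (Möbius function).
(σ * μ)(532) = 532

Divisors of 532: [1, 2, 4, 7, 14, 19, 28, 38, 76, 133, 266, 532]. For each d | 532:
  d = 1: σ(1) · μ(532/1) = 1 · 0 = 0
  d = 2: σ(2) · μ(532/2) = 3 · -1 = -3
  d = 4: σ(4) · μ(532/4) = 7 · 1 = 7
  d = 7: σ(7) · μ(532/7) = 8 · 0 = 0
  d = 14: σ(14) · μ(532/14) = 24 · 1 = 24
  d = 19: σ(19) · μ(532/19) = 20 · 0 = 0
  d = 28: σ(28) · μ(532/28) = 56 · -1 = -56
  d = 38: σ(38) · μ(532/38) = 60 · 1 = 60
  d = 76: σ(76) · μ(532/76) = 140 · -1 = -140
  d = 133: σ(133) · μ(532/133) = 160 · 0 = 0
  d = 266: σ(266) · μ(532/266) = 480 · -1 = -480
  d = 532: σ(532) · μ(532/532) = 1120 · 1 = 1120
Summing: (σ * μ)(532) = 0 + -3 + 7 + 0 + 24 + 0 + -56 + 60 + -140 + 0 + -480 + 1120 = 532.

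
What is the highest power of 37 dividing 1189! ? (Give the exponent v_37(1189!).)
v_37(1189!) = 32

Legendre's formula: v_p(n!) = Σ_{k ≥ 1} ⌊n / p^k⌋. For p = 37, n = 1189, the terms are:
  ⌊1189/37^1⌋ = ⌊1189/37⌋ = 32
(the next term ⌊1189/37^2⌋ = 0, terminating the sum). Summing: v_37(1189!) = 32 = 32.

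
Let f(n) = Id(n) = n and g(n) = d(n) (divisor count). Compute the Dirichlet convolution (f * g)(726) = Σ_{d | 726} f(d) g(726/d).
(Id * d)(726) = 2920

Divisors of 726: [1, 2, 3, 6, 11, 22, 33, 66, 121, 242, 363, 726]. For each d | 726:
  d = 1: Id(1) · d(726/1) = 1 · 12 = 12
  d = 2: Id(2) · d(726/2) = 2 · 6 = 12
  d = 3: Id(3) · d(726/3) = 3 · 6 = 18
  d = 6: Id(6) · d(726/6) = 6 · 3 = 18
  d = 11: Id(11) · d(726/11) = 11 · 8 = 88
  d = 22: Id(22) · d(726/22) = 22 · 4 = 88
  d = 33: Id(33) · d(726/33) = 33 · 4 = 132
  d = 66: Id(66) · d(726/66) = 66 · 2 = 132
  d = 121: Id(121) · d(726/121) = 121 · 4 = 484
  d = 242: Id(242) · d(726/242) = 242 · 2 = 484
  d = 363: Id(363) · d(726/363) = 363 · 2 = 726
  d = 726: Id(726) · d(726/726) = 726 · 1 = 726
Summing: (Id * d)(726) = 12 + 12 + 18 + 18 + 88 + 88 + 132 + 132 + 484 + 484 + 726 + 726 = 2920.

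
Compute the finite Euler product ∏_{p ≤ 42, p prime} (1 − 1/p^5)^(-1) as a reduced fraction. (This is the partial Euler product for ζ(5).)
∏ = 74875808585870055616502751635850749659928795918147986481/72209283302841655787041441691786569299878431940565073920

The primes p ≤ 42 are [2, 3, 5, 7, 11, 13, 17, 19, 23, 29, 31, 37, 41]. For each prime, (1 − 1/p^5)^(-1) = p^5 / (p^5 − 1). The product is (1 − 1/2^5)^(-1), (1 − 1/3^5)^(-1), (1 − 1/5^5)^(-1), (1 − 1/7^5)^(-1), (1 − 1/11^5)^(-1), (1 − 1/13^5)^(-1), (1 − 1/17^5)^(-1), (1 − 1/19^5)^(-1), (1 − 1/23^5)^(-1), (1 − 1/29^5)^(-1), (1 − 1/31^5)^(-1), (1 − 1/37^5)^(-1), (1 − 1/41^5)^(-1) = ∏ p^5 / (p^5 − 1) = 74875808585870055616502751635850749659928795918147986481/72209283302841655787041441691786569299878431940565073920.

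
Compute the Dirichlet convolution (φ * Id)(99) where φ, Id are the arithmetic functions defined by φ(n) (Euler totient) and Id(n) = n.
(φ * Id)(99) = 441

Divisors of 99: [1, 3, 9, 11, 33, 99]. For each d | 99:
  d = 1: φ(1) · Id(99/1) = 1 · 99 = 99
  d = 3: φ(3) · Id(99/3) = 2 · 33 = 66
  d = 9: φ(9) · Id(99/9) = 6 · 11 = 66
  d = 11: φ(11) · Id(99/11) = 10 · 9 = 90
  d = 33: φ(33) · Id(99/33) = 20 · 3 = 60
  d = 99: φ(99) · Id(99/99) = 60 · 1 = 60
Summing: (φ * Id)(99) = 99 + 66 + 66 + 90 + 60 + 60 = 441.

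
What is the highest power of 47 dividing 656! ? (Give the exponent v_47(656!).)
v_47(656!) = 13

Legendre's formula: v_p(n!) = Σ_{k ≥ 1} ⌊n / p^k⌋. For p = 47, n = 656, the terms are:
  ⌊656/47^1⌋ = ⌊656/47⌋ = 13
(the next term ⌊656/47^2⌋ = 0, terminating the sum). Summing: v_47(656!) = 13 = 13.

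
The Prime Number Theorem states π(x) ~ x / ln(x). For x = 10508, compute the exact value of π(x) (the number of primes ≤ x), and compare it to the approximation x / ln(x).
π(10508) = 1285;  x/ln(x) ≈ 1134.79;  relative error ≈ 11.69%.

Directly count primes up to 10508: π(10508) = 1285. The PNT approximation gives 10508/ln(10508) ≈ 10508/9.25989 ≈ 1134.79. Relative error (π(x) − x/ln(x)) / π(x) ≈ 11.69%; the approximation is known to undercount slightly (Li(x) is a better estimate).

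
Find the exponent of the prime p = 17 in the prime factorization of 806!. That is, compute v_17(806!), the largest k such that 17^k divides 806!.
v_17(806!) = 49

Legendre's formula: v_p(n!) = Σ_{k ≥ 1} ⌊n / p^k⌋. For p = 17, n = 806, the terms are:
  ⌊806/17^1⌋ = ⌊806/17⌋ = 47
  ⌊806/17^2⌋ = ⌊806/289⌋ = 2
(the next term ⌊806/17^3⌋ = 0, terminating the sum). Summing: v_17(806!) = 47 + 2 = 49.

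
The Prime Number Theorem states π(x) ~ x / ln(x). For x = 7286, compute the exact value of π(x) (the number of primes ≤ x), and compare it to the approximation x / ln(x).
π(7286) = 929;  x/ln(x) ≈ 819.23;  relative error ≈ 11.82%.

Directly count primes up to 7286: π(7286) = 929. The PNT approximation gives 7286/ln(7286) ≈ 7286/8.89371 ≈ 819.23. Relative error (π(x) − x/ln(x)) / π(x) ≈ 11.82%; the approximation is known to undercount slightly (Li(x) is a better estimate).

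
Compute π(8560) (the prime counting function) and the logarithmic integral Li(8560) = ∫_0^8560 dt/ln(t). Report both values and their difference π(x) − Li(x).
π(8560) = 1066;  Li(8560) ≈ 1088.49;  π(x) − Li(x) ≈ -22.49.

Direct count of primes ≤ 8560 gives π(8560) = 1066. Numerical evaluation of the logarithmic integral gives Li(8560) ≈ 1088.49. The difference π(x) − Li(x) ≈ -22.49 is typically negative for small/moderate x (Li(x) overestimates), though Littlewood's theorem shows this sign changes infinitely often.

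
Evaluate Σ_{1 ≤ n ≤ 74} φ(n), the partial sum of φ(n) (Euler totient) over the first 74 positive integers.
Σ_{n ≤ 74} φ(n) = 1696

Compute φ(n) for each 1 ≤ n ≤ 74: φ(1) = 1, φ(2) = 1, φ(3) = 2, φ(4) = 2, φ(5) = 4, φ(6) = 2, φ(7) = 6, φ(8) = 4, φ(9) = 6, φ(10) = 4, φ(11) = 10, φ(12) = 4, φ(13) = 12, φ(14) = 6, φ(15) = 8, φ(16) = 8, φ(17) = 16, φ(18) = 6, φ(19) = 18, φ(20) = 8, φ(21) = 12, φ(22) = 10, φ(23) = 22, φ(24) = 8, φ(25) = 20, φ(26) = 12, φ(27) = 18, φ(28) = 12, φ(29) = 28, φ(30) = 8, φ(31) = 30, φ(32) = 16, φ(33) = 20, φ(34) = 16, φ(35) = 24, φ(36) = 12, φ(37) = 36, φ(38) = 18, φ(39) = 24, φ(40) = 16, φ(41) = 40, φ(42) = 12, φ(43) = 42, φ(44) = 20, φ(45) = 24, φ(46) = 22, φ(47) = 46, φ(48) = 16, φ(49) = 42, φ(50) = 20, φ(51) = 32, φ(52) = 24, φ(53) = 52, φ(54) = 18, φ(55) = 40, φ(56) = 24, φ(57) = 36, φ(58) = 28, φ(59) = 58, φ(60) = 16, φ(61) = 60, φ(62) = 30, φ(63) = 36, φ(64) = 32, φ(65) = 48, φ(66) = 20, φ(67) = 66, φ(68) = 32, φ(69) = 44, φ(70) = 24, φ(71) = 70, φ(72) = 24, φ(73) = 72, φ(74) = 36. Summing all 74 values: 1696. (Average order: Σ_{n ≤ x} φ(n) ~ (3/π²) x². For x = 74, (3/π²)·74² ≈ 1664.50.)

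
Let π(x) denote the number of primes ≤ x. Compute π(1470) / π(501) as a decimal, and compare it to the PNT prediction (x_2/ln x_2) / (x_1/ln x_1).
π(1470)/π(501) = 232/95 ≈ 2.4421;  PNT prediction ≈ 2.5011.

π(501) = 95 and π(1470) = 232, so π(1470)/π(501) ≈ 2.4421. The PNT-predicted ratio is (1470/ln(1470)) / (501/ln(501)) ≈ 2.5011. The two agree to within a few percent, as expected.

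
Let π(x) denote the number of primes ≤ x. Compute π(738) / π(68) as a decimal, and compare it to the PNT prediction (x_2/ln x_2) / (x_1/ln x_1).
π(738)/π(68) = 130/19 ≈ 6.8421;  PNT prediction ≈ 6.9344.

π(68) = 19 and π(738) = 130, so π(738)/π(68) ≈ 6.8421. The PNT-predicted ratio is (738/ln(738)) / (68/ln(68)) ≈ 6.9344. The two agree to within a few percent, as expected.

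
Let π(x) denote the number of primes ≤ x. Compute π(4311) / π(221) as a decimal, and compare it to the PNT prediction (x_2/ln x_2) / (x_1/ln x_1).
π(4311)/π(221) = 590/47 ≈ 12.5532;  PNT prediction ≈ 12.5824.

π(221) = 47 and π(4311) = 590, so π(4311)/π(221) ≈ 12.5532. The PNT-predicted ratio is (4311/ln(4311)) / (221/ln(221)) ≈ 12.5824. The two agree to within a few percent, as expected.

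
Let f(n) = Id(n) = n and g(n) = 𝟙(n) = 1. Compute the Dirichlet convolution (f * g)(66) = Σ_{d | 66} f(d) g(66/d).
(Id * 𝟙)(66) = 144

Divisors of 66: [1, 2, 3, 6, 11, 22, 33, 66]. For each d | 66:
  d = 1: Id(1) · 𝟙(66/1) = 1 · 1 = 1
  d = 2: Id(2) · 𝟙(66/2) = 2 · 1 = 2
  d = 3: Id(3) · 𝟙(66/3) = 3 · 1 = 3
  d = 6: Id(6) · 𝟙(66/6) = 6 · 1 = 6
  d = 11: Id(11) · 𝟙(66/11) = 11 · 1 = 11
  d = 22: Id(22) · 𝟙(66/22) = 22 · 1 = 22
  d = 33: Id(33) · 𝟙(66/33) = 33 · 1 = 33
  d = 66: Id(66) · 𝟙(66/66) = 66 · 1 = 66
Summing: (Id * 𝟙)(66) = 1 + 2 + 3 + 6 + 11 + 22 + 33 + 66 = 144.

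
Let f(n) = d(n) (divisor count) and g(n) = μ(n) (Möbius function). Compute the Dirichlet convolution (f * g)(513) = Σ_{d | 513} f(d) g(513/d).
(d * μ)(513) = 1

Divisors of 513: [1, 3, 9, 19, 27, 57, 171, 513]. For each d | 513:
  d = 1: d(1) · μ(513/1) = 1 · 0 = 0
  d = 3: d(3) · μ(513/3) = 2 · 0 = 0
  d = 9: d(9) · μ(513/9) = 3 · 1 = 3
  d = 19: d(19) · μ(513/19) = 2 · 0 = 0
  d = 27: d(27) · μ(513/27) = 4 · -1 = -4
  d = 57: d(57) · μ(513/57) = 4 · 0 = 0
  d = 171: d(171) · μ(513/171) = 6 · -1 = -6
  d = 513: d(513) · μ(513/513) = 8 · 1 = 8
Summing: (d * μ)(513) = 0 + 0 + 3 + 0 + -4 + 0 + -6 + 8 = 1.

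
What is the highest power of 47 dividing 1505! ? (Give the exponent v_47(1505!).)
v_47(1505!) = 32

Legendre's formula: v_p(n!) = Σ_{k ≥ 1} ⌊n / p^k⌋. For p = 47, n = 1505, the terms are:
  ⌊1505/47^1⌋ = ⌊1505/47⌋ = 32
(the next term ⌊1505/47^2⌋ = 0, terminating the sum). Summing: v_47(1505!) = 32 = 32.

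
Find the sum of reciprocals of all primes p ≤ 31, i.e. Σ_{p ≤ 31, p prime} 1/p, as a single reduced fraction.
Σ 1/p = 314016924901/200560490130

π(31) = 11, so the primes ≤ 31 are [2, 3, 5, 7, 11, 13, 17, 19, 23, 29, 31]. Summing 1/p over these primes: 314016924901/200560490130 ≈ 1.5657. Mertens estimate ln ln(31) + 0.2615 ≈ 1.4952.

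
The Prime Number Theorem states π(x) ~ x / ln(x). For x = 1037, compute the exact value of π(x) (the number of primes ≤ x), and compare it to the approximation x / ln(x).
π(1037) = 174;  x/ln(x) ≈ 149.34;  relative error ≈ 14.17%.

Directly count primes up to 1037: π(1037) = 174. The PNT approximation gives 1037/ln(1037) ≈ 1037/6.94409 ≈ 149.34. Relative error (π(x) − x/ln(x)) / π(x) ≈ 14.17%; the approximation is known to undercount slightly (Li(x) is a better estimate).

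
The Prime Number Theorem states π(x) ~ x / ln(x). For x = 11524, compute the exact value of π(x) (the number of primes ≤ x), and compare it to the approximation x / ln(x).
π(11524) = 1389;  x/ln(x) ≈ 1232.23;  relative error ≈ 11.29%.

Directly count primes up to 11524: π(11524) = 1389. The PNT approximation gives 11524/ln(11524) ≈ 11524/9.35219 ≈ 1232.23. Relative error (π(x) − x/ln(x)) / π(x) ≈ 11.29%; the approximation is known to undercount slightly (Li(x) is a better estimate).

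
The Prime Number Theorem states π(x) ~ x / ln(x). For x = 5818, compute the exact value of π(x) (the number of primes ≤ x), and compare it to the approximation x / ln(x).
π(5818) = 763;  x/ln(x) ≈ 671.15;  relative error ≈ 12.04%.

Directly count primes up to 5818: π(5818) = 763. The PNT approximation gives 5818/ln(5818) ≈ 5818/8.66871 ≈ 671.15. Relative error (π(x) − x/ln(x)) / π(x) ≈ 12.04%; the approximation is known to undercount slightly (Li(x) is a better estimate).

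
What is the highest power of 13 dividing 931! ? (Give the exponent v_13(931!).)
v_13(931!) = 76

Legendre's formula: v_p(n!) = Σ_{k ≥ 1} ⌊n / p^k⌋. For p = 13, n = 931, the terms are:
  ⌊931/13^1⌋ = ⌊931/13⌋ = 71
  ⌊931/13^2⌋ = ⌊931/169⌋ = 5
(the next term ⌊931/13^3⌋ = 0, terminating the sum). Summing: v_13(931!) = 71 + 5 = 76.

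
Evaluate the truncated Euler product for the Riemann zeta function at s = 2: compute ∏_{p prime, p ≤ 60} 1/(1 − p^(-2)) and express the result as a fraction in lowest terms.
∏ = 4205363768417768013291880649341/2564836551747260156404039680000

The primes p ≤ 60 are [2, 3, 5, 7, 11, 13, 17, 19, 23, 29, 31, 37, 41, 43, 47, 53, 59]. For each prime, (1 − 1/p^2)^(-1) = p^2 / (p^2 − 1). The product is (1 − 1/2^2)^(-1), (1 − 1/3^2)^(-1), (1 − 1/5^2)^(-1), (1 − 1/7^2)^(-1), (1 − 1/11^2)^(-1), (1 − 1/13^2)^(-1), (1 − 1/17^2)^(-1), (1 − 1/19^2)^(-1), (1 − 1/23^2)^(-1), (1 − 1/29^2)^(-1), (1 − 1/31^2)^(-1), (1 − 1/37^2)^(-1), (1 − 1/41^2)^(-1), (1 − 1/43^2)^(-1), (1 − 1/47^2)^(-1), (1 − 1/53^2)^(-1), (1 − 1/59^2)^(-1) = ∏ p^2 / (p^2 − 1) = 4205363768417768013291880649341/2564836551747260156404039680000.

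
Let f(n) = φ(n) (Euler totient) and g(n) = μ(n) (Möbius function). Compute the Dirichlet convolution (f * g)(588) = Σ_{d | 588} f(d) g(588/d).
(φ * μ)(588) = 36

Divisors of 588: [1, 2, 3, 4, 6, 7, 12, 14, 21, 28, 42, 49, 84, 98, 147, 196, 294, 588]. For each d | 588:
  d = 1: φ(1) · μ(588/1) = 1 · 0 = 0
  d = 2: φ(2) · μ(588/2) = 1 · 0 = 0
  d = 3: φ(3) · μ(588/3) = 2 · 0 = 0
  d = 4: φ(4) · μ(588/4) = 2 · 0 = 0
  d = 6: φ(6) · μ(588/6) = 2 · 0 = 0
  d = 7: φ(7) · μ(588/7) = 6 · 0 = 0
  d = 12: φ(12) · μ(588/12) = 4 · 0 = 0
  d = 14: φ(14) · μ(588/14) = 6 · -1 = -6
  d = 21: φ(21) · μ(588/21) = 12 · 0 = 0
  d = 28: φ(28) · μ(588/28) = 12 · 1 = 12
  d = 42: φ(42) · μ(588/42) = 12 · 1 = 12
  d = 49: φ(49) · μ(588/49) = 42 · 0 = 0
  d = 84: φ(84) · μ(588/84) = 24 · -1 = -24
  d = 98: φ(98) · μ(588/98) = 42 · 1 = 42
  d = 147: φ(147) · μ(588/147) = 84 · 0 = 0
  d = 196: φ(196) · μ(588/196) = 84 · -1 = -84
  d = 294: φ(294) · μ(588/294) = 84 · -1 = -84
  d = 588: φ(588) · μ(588/588) = 168 · 1 = 168
Summing: (φ * μ)(588) = 0 + 0 + 0 + 0 + 0 + 0 + 0 + -6 + 0 + 12 + 12 + 0 + -24 + 42 + 0 + -84 + -84 + 168 = 36.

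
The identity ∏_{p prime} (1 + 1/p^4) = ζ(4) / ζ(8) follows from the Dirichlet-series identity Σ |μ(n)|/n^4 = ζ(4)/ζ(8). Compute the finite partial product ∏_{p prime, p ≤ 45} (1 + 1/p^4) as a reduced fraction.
∏ = 9797980044774469102330603903164632306176249714317508104704/9089648120265456627180951239843248289566061362769110535625

The primes p ≤ 45 are [2, 3, 5, 7, 11, 13, 17, 19, 23, 29, 31, 37, 41, 43]. For each, (1 + 1/p^4) = (p^4 + 1)/p^4. Multiplying these fractions over p ∈ [2, 3, 5, 7, 11, 13, 17, 19, 23, 29, 31, 37, 41, 43] gives 9797980044774469102330603903164632306176249714317508104704/9089648120265456627180951239843248289566061362769110535625. (In the limit P → ∞ this tends to ζ(4)/ζ(8).)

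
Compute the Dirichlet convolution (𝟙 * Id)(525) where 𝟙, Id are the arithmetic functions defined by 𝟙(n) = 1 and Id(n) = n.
(𝟙 * Id)(525) = 992

Divisors of 525: [1, 3, 5, 7, 15, 21, 25, 35, 75, 105, 175, 525]. For each d | 525:
  d = 1: 𝟙(1) · Id(525/1) = 1 · 525 = 525
  d = 3: 𝟙(3) · Id(525/3) = 1 · 175 = 175
  d = 5: 𝟙(5) · Id(525/5) = 1 · 105 = 105
  d = 7: 𝟙(7) · Id(525/7) = 1 · 75 = 75
  d = 15: 𝟙(15) · Id(525/15) = 1 · 35 = 35
  d = 21: 𝟙(21) · Id(525/21) = 1 · 25 = 25
  d = 25: 𝟙(25) · Id(525/25) = 1 · 21 = 21
  d = 35: 𝟙(35) · Id(525/35) = 1 · 15 = 15
  d = 75: 𝟙(75) · Id(525/75) = 1 · 7 = 7
  d = 105: 𝟙(105) · Id(525/105) = 1 · 5 = 5
  d = 175: 𝟙(175) · Id(525/175) = 1 · 3 = 3
  d = 525: 𝟙(525) · Id(525/525) = 1 · 1 = 1
Summing: (𝟙 * Id)(525) = 525 + 175 + 105 + 75 + 35 + 25 + 21 + 15 + 7 + 5 + 3 + 1 = 992.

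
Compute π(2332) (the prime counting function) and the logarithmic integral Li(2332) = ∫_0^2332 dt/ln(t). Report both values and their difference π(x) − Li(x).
π(2332) = 344;  Li(2332) ≈ 358.04;  π(x) − Li(x) ≈ -14.04.

Direct count of primes ≤ 2332 gives π(2332) = 344. Numerical evaluation of the logarithmic integral gives Li(2332) ≈ 358.04. The difference π(x) − Li(x) ≈ -14.04 is typically negative for small/moderate x (Li(x) overestimates), though Littlewood's theorem shows this sign changes infinitely often.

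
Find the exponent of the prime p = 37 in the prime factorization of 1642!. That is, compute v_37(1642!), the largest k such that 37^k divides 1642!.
v_37(1642!) = 45

Legendre's formula: v_p(n!) = Σ_{k ≥ 1} ⌊n / p^k⌋. For p = 37, n = 1642, the terms are:
  ⌊1642/37^1⌋ = ⌊1642/37⌋ = 44
  ⌊1642/37^2⌋ = ⌊1642/1369⌋ = 1
(the next term ⌊1642/37^3⌋ = 0, terminating the sum). Summing: v_37(1642!) = 44 + 1 = 45.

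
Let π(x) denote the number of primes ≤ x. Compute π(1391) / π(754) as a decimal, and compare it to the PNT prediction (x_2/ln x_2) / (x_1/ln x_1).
π(1391)/π(754) = 221/133 ≈ 1.6617;  PNT prediction ≈ 1.6887.

π(754) = 133 and π(1391) = 221, so π(1391)/π(754) ≈ 1.6617. The PNT-predicted ratio is (1391/ln(1391)) / (754/ln(754)) ≈ 1.6887. The two agree to within a few percent, as expected.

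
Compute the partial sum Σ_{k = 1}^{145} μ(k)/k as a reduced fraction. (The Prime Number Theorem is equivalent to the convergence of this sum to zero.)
Σ μ(k)/k = 21902975338172457649793319236190033588273978079735884/1669107775099865011251538855274990009561055775533405515

Values of μ(k) for 1 ≤ k ≤ 145: μ(1) = 1, μ(2) = -1, μ(3) = -1, μ(5) = -1, μ(6) = 1, μ(7) = -1, μ(10) = 1, μ(11) = -1, μ(13) = -1, μ(14) = 1, μ(15) = 1, μ(17) = -1, μ(19) = -1, μ(21) = 1, μ(22) = 1, μ(23) = -1, μ(26) = 1, μ(29) = -1, μ(30) = -1, μ(31) = -1, μ(33) = 1, μ(34) = 1, μ(35) = 1, μ(37) = -1, μ(38) = 1, μ(39) = 1, μ(41) = -1, μ(42) = -1, μ(43) = -1, μ(46) = 1, μ(47) = -1, μ(51) = 1, μ(53) = -1, μ(55) = 1, μ(57) = 1, μ(58) = 1, μ(59) = -1, μ(61) = -1, μ(62) = 1, μ(65) = 1, μ(66) = -1, μ(67) = -1, μ(69) = 1, μ(70) = -1, μ(71) = -1, μ(73) = -1, μ(74) = 1, μ(77) = 1, μ(78) = -1, μ(79) = -1, μ(82) = 1, μ(83) = -1, μ(85) = 1, μ(86) = 1, μ(87) = 1, μ(89) = -1, μ(91) = 1, μ(93) = 1, μ(94) = 1, μ(95) = 1, μ(97) = -1, μ(101) = -1, μ(102) = -1, μ(103) = -1, μ(105) = -1, μ(106) = 1, μ(107) = -1, μ(109) = -1, μ(110) = -1, μ(111) = 1, μ(113) = -1, μ(114) = -1, μ(115) = 1, μ(118) = 1, μ(119) = 1, μ(122) = 1, μ(123) = 1, μ(127) = -1, μ(129) = 1, μ(130) = -1, μ(131) = -1, μ(133) = 1, μ(134) = 1, μ(137) = -1, μ(138) = -1, μ(139) = -1, μ(141) = 1, μ(142) = 1, μ(143) = 1, μ(145) = 1, with μ = 0 on non-squarefree integers. Summing μ(k)/k for k where μ(k) ≠ 0 gives 21902975338172457649793319236190033588273978079735884/1669107775099865011251538855274990009561055775533405515 ≈ 0.0131. (PNT ⟺ this sum → 0 as n → ∞.)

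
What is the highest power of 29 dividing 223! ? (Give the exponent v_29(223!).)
v_29(223!) = 7

Legendre's formula: v_p(n!) = Σ_{k ≥ 1} ⌊n / p^k⌋. For p = 29, n = 223, the terms are:
  ⌊223/29^1⌋ = ⌊223/29⌋ = 7
(the next term ⌊223/29^2⌋ = 0, terminating the sum). Summing: v_29(223!) = 7 = 7.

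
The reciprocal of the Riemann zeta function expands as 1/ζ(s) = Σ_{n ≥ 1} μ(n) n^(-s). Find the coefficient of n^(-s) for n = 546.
μ(546) = 1

Factor n = 546 = 2 · 3 · 7 · 13. μ(n) = 0 if any exponent ≥ 2 (not squarefree); otherwise μ(n) = (−1)^{ω(n)} where ω(n) is the number of distinct prime factors. Applying: μ(546) = 1.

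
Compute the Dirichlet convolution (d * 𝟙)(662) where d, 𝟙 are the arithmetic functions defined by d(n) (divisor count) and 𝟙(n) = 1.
(d * 𝟙)(662) = 9

Divisors of 662: [1, 2, 331, 662]. For each d | 662:
  d = 1: d(1) · 𝟙(662/1) = 1 · 1 = 1
  d = 2: d(2) · 𝟙(662/2) = 2 · 1 = 2
  d = 331: d(331) · 𝟙(662/331) = 2 · 1 = 2
  d = 662: d(662) · 𝟙(662/662) = 4 · 1 = 4
Summing: (d * 𝟙)(662) = 1 + 2 + 2 + 4 = 9.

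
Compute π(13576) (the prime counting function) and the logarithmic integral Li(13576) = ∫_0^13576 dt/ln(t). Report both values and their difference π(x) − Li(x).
π(13576) = 1605;  Li(13576) ≈ 1627.77;  π(x) − Li(x) ≈ -22.77.

Direct count of primes ≤ 13576 gives π(13576) = 1605. Numerical evaluation of the logarithmic integral gives Li(13576) ≈ 1627.77. The difference π(x) − Li(x) ≈ -22.77 is typically negative for small/moderate x (Li(x) overestimates), though Littlewood's theorem shows this sign changes infinitely often.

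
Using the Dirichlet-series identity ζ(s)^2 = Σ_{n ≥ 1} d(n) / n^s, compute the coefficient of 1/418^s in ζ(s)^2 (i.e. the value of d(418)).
d(418) = 8

ζ(s)^2 = (Σ 1/m^s)(Σ 1/k^s). The coefficient of 1/n^s in the product is the number of ordered pairs (m, k) with mk = n, which equals d(n). For n = 418, divisors are [1, 2, 11, 19, 22, 38, 209, 418], so d(418) = 8.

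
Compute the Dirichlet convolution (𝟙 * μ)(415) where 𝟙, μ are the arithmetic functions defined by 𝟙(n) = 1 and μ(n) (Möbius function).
(𝟙 * μ)(415) = 0

Divisors of 415: [1, 5, 83, 415]. For each d | 415:
  d = 1: 𝟙(1) · μ(415/1) = 1 · 1 = 1
  d = 5: 𝟙(5) · μ(415/5) = 1 · -1 = -1
  d = 83: 𝟙(83) · μ(415/83) = 1 · -1 = -1
  d = 415: 𝟙(415) · μ(415/415) = 1 · 1 = 1
Summing: (𝟙 * μ)(415) = 1 + -1 + -1 + 1 = 0.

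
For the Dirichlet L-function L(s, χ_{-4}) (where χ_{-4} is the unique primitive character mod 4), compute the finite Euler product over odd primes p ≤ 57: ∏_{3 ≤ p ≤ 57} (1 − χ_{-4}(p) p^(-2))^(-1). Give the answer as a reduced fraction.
∏ = 6080498115610191266973991/6635764829241999360000000

The odd primes p ≤ 57 are [3, 5, 7, 11, 13, 17, 19, 23, 29, 31, 37, 41, 43, 47, 53]. For each, χ(p) = 1 if p ≡ 1 mod 4, χ(p) = −1 if p ≡ 3 mod 4. Taking (1 − χ(p)/p^2)^(-1) = p^2/(p^2 − χ(p)): (1 − (-1)/3^2)^(-1) · (1 − (1)/5^2)^(-1) · (1 − (-1)/7^2)^(-1) · (1 − (-1)/11^2)^(-1) · (1 − (1)/13^2)^(-1) · (1 − (1)/17^2)^(-1) · (1 − (-1)/19^2)^(-1) · (1 − (-1)/23^2)^(-1) · (1 − (1)/29^2)^(-1) · (1 − (-1)/31^2)^(-1) · (1 − (1)/37^2)^(-1) · (1 − (1)/41^2)^(-1) · (1 − (-1)/43^2)^(-1) · (1 − (-1)/47^2)^(-1) · (1 − (1)/53^2)^(-1) = 6080498115610191266973991/6635764829241999360000000.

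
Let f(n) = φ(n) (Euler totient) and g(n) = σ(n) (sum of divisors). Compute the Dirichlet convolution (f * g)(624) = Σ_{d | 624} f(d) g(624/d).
(φ * σ)(624) = 12480

Divisors of 624: [1, 2, 3, 4, 6, 8, 12, 13, 16, 24, 26, 39, 48, 52, 78, 104, 156, 208, 312, 624]. For each d | 624:
  d = 1: φ(1) · σ(624/1) = 1 · 1736 = 1736
  d = 2: φ(2) · σ(624/2) = 1 · 840 = 840
  d = 3: φ(3) · σ(624/3) = 2 · 434 = 868
  d = 4: φ(4) · σ(624/4) = 2 · 392 = 784
  d = 6: φ(6) · σ(624/6) = 2 · 210 = 420
  d = 8: φ(8) · σ(624/8) = 4 · 168 = 672
  d = 12: φ(12) · σ(624/12) = 4 · 98 = 392
  d = 13: φ(13) · σ(624/13) = 12 · 124 = 1488
  d = 16: φ(16) · σ(624/16) = 8 · 56 = 448
  d = 24: φ(24) · σ(624/24) = 8 · 42 = 336
  d = 26: φ(26) · σ(624/26) = 12 · 60 = 720
  d = 39: φ(39) · σ(624/39) = 24 · 31 = 744
  d = 48: φ(48) · σ(624/48) = 16 · 14 = 224
  d = 52: φ(52) · σ(624/52) = 24 · 28 = 672
  d = 78: φ(78) · σ(624/78) = 24 · 15 = 360
  d = 104: φ(104) · σ(624/104) = 48 · 12 = 576
  d = 156: φ(156) · σ(624/156) = 48 · 7 = 336
  d = 208: φ(208) · σ(624/208) = 96 · 4 = 384
  d = 312: φ(312) · σ(624/312) = 96 · 3 = 288
  d = 624: φ(624) · σ(624/624) = 192 · 1 = 192
Summing: (φ * σ)(624) = 1736 + 840 + 868 + 784 + 420 + 672 + 392 + 1488 + 448 + 336 + 720 + 744 + 224 + 672 + 360 + 576 + 336 + 384 + 288 + 192 = 12480.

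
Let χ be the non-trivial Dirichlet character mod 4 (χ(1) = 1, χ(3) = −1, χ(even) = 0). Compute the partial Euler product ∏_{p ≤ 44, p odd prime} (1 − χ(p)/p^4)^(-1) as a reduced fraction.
∏ = 86895436242675250318069981336761703653427013/87866829265048200003921257481906011724840960

The odd primes p ≤ 44 are [3, 5, 7, 11, 13, 17, 19, 23, 29, 31, 37, 41, 43]. For each, χ(p) = 1 if p ≡ 1 mod 4, χ(p) = −1 if p ≡ 3 mod 4. Taking (1 − χ(p)/p^4)^(-1) = p^4/(p^4 − χ(p)): (1 − (-1)/3^4)^(-1) · (1 − (1)/5^4)^(-1) · (1 − (-1)/7^4)^(-1) · (1 − (-1)/11^4)^(-1) · (1 − (1)/13^4)^(-1) · (1 − (1)/17^4)^(-1) · (1 − (-1)/19^4)^(-1) · (1 − (-1)/23^4)^(-1) · (1 − (1)/29^4)^(-1) · (1 − (-1)/31^4)^(-1) · (1 − (1)/37^4)^(-1) · (1 − (1)/41^4)^(-1) · (1 − (-1)/43^4)^(-1) = 86895436242675250318069981336761703653427013/87866829265048200003921257481906011724840960.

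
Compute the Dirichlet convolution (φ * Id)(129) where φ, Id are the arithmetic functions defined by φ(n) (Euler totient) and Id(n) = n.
(φ * Id)(129) = 425

Divisors of 129: [1, 3, 43, 129]. For each d | 129:
  d = 1: φ(1) · Id(129/1) = 1 · 129 = 129
  d = 3: φ(3) · Id(129/3) = 2 · 43 = 86
  d = 43: φ(43) · Id(129/43) = 42 · 3 = 126
  d = 129: φ(129) · Id(129/129) = 84 · 1 = 84
Summing: (φ * Id)(129) = 129 + 86 + 126 + 84 = 425.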